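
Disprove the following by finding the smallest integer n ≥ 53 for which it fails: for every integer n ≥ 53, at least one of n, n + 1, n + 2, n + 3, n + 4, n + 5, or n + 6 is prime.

A counterexample is any integer n ≥ 53 such that n, n + 1, n + 2, n + 3, n + 4, n + 5, n + 6 are all composite; we check each in order.
The first 37 eligible values, up to n = 89, all satisfy the conclusion.
n = 90: 90 = 2 × 45; 91 = 7 × 13; 92 = 2 × 46; 93 = 3 × 31; 94 = 2 × 47; 95 = 5 × 19; 96 = 2 × 48 — all composite.
Hence n = 90 is a counterexample.

n = 90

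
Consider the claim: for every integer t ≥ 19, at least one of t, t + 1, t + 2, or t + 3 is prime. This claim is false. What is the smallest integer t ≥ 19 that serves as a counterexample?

t = 24

We need the least integer t ≥ 19 for which t, t + 1, t + 2, t + 3 are all composite.
The first 5 eligible values, up to t = 23, all satisfy the conclusion.
t = 24: 24 = 2 × 12; 25 = 5 × 5; 26 = 2 × 13; 27 = 3 × 9 — all composite.
So t = 24 is the smallest counterexample.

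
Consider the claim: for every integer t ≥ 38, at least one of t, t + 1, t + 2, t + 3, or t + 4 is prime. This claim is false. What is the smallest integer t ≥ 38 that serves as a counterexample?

t = 48

A counterexample is any integer t ≥ 38 such that t, t + 1, t + 2, t + 3, t + 4 are all composite; we check each in order.
For t = 38, 39, 40, 41, 42, 43, 44, 45, 46, 47 the conclusion holds.
t = 48: 48 = 2 × 24; 49 = 7 × 7; 50 = 2 × 25; 51 = 3 × 17; 52 = 2 × 26 — all composite.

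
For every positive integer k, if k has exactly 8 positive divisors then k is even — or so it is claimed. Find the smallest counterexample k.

The first 12 eligible values, up to k = 104, all satisfy the conclusion.
k = 105: divisors of 105: 1, 3, 5, 7, 15, 21, 35, 105; 105 is odd.

k = 105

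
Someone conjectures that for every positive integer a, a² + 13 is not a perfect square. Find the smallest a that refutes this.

For a = 1, 2, 3, 4, 5 the conclusion holds.
a = 6: 6² + 13 = 49 = 7², a perfect square.
So a = 6 is the smallest counterexample.

a = 6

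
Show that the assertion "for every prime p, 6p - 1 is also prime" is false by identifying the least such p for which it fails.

p = 11

Check each prime p in order until 6p - 1 is not prime.
The first 4 eligible values, up to p = 7, all satisfy the conclusion.
p = 11: 6p - 1 = 65 = 5 × 13, not prime.
Hence p = 11 is a counterexample.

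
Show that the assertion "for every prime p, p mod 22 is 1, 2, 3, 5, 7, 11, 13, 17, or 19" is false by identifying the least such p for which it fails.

p = 31

Check each prime p in order until the claim fails.
The first 10 eligible values, up to p = 29, all satisfy the conclusion.
p = 31: 31 mod 22 = 9 — not in {1, 2, 3, 5, 7, 11, 13, 17, 19}.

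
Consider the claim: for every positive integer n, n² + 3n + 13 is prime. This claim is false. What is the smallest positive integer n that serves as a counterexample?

n = 9

For n = 1, 2, 3, 4, 5, 6, 7, 8 the conclusion holds.
n = 9: n² + 3n + 13 = 121 = 11 × 11, composite.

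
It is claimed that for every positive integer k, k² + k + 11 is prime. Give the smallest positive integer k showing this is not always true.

k = 10

We need the least positive integer k for which k² + k + 11 is not prime.
For k = 1, 2, 3, 4, 5, 6, 7, 8, 9 the conclusion holds.
k = 10: k² + k + 11 = 121 = 11 × 11, composite.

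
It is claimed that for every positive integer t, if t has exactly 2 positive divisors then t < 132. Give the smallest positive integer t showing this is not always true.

The first 32 eligible values, up to t = 131, all satisfy the conclusion.
t = 137: τ(137) = 2; 137 ≥ 132.

t = 137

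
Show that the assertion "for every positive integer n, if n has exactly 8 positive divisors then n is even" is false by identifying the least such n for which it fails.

We need the least positive integer n for which n has exactly 8 positive divisors but n is odd.
The first 12 eligible values, up to n = 104, all satisfy the conclusion.
n = 105: divisors of 105: 1, 3, 5, 7, 15, 21, 35, 105; 105 is odd.
Thus n = 105 disproves the claim, and no smaller n works.

n = 105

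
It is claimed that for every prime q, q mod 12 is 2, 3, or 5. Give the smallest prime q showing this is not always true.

q = 7

We need the least prime q for which the claim fails.
q = 2: 2 mod 12 = 2.
q = 3: 3 mod 12 = 3.
q = 5: 5 mod 12 = 5.
q = 7: 7 mod 12 = 7 — not in {2, 3, 5}.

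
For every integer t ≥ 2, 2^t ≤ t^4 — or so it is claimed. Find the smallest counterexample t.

A counterexample is any integer t ≥ 2 such that 2^t > t^4; we check each in order.
For t = 2, 3, 4, 5, …, 14, 15, 16 the conclusion holds.
t = 17: 2^t = 131072 and t^4 = 83521, so 131072 > 83521.
Hence t = 17 is a counterexample.

t = 17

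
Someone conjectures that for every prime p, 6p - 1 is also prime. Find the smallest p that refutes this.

The first 4 eligible values, up to p = 7, all satisfy the conclusion.
p = 11: 6p - 1 = 65 = 5 × 13, not prime.

p = 11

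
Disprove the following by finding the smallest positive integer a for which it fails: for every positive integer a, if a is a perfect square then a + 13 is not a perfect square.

a = 36

For a = 1, 4, 9, 16, 25 the conclusion holds.
a = 36: 36 = 6² and 36 + 13 = 49 = 7².
So a = 36 is the smallest counterexample.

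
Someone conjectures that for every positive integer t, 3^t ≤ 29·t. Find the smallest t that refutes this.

A counterexample is any positive integer t such that 3^t > 29·t; we check each in order.
For t = 1, 2, 3, 4 the conclusion holds.
t = 5: 3^t = 243 and 29·t = 145, so 243 > 145.

t = 5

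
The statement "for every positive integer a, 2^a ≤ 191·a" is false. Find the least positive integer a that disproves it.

a = 12

A counterexample is any positive integer a such that 2^a > 191·a; we check each in order.
For a = 1, 2, 3, 4, …, 9, 10, 11 the conclusion holds.
a = 12: 2^a = 4096 and 191·a = 2292, so 4096 > 2292.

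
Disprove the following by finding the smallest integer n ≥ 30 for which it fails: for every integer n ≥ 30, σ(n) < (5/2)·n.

n = 36

We need the least integer n ≥ 30 for which the claim fails.
The first 6 eligible values, up to n = 35, all satisfy the conclusion.
n = 36: σ(36) = 91; 91 ≥ 90.
Thus n = 36 disproves the claim, and no smaller n works.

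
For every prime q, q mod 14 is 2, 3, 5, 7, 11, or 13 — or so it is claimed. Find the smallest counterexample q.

Check each prime q in order until the claim fails.
For q = 2, 3, 5, 7, 11, 13, 17, 19 the conclusion holds.
q = 23: 23 mod 14 = 9 — not in {2, 3, 5, 7, 11, 13}.
Thus q = 23 disproves the claim, and no smaller q works.

q = 23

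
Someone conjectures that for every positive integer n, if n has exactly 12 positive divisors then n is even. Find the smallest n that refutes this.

Check each positive integer n in order until n has exactly 12 positive divisors but n is odd.
For n = 60, 72, 84, 90, …, 294, 306, 308 the conclusion holds.
n = 315: divisors of 315: 12 divisors; 315 is odd.
Thus n = 315 disproves the claim, and no smaller n works.

n = 315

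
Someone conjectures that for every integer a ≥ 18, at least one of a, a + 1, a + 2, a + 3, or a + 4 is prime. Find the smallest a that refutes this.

a = 24

The first 6 eligible values, up to a = 23, all satisfy the conclusion.
a = 24: 24 = 2 × 12; 25 = 5 × 5; 26 = 2 × 13; 27 = 3 × 9; 28 = 2 × 14 — all composite.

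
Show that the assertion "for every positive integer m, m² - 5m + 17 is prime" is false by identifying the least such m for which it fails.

We need the least positive integer m for which m² - 5m + 17 is not prime.
For m = 1, 2, 3, 4, …, 10, 11, 12 the conclusion holds.
m = 13: m² - 5m + 17 = 121 = 11 × 11, composite.
So m = 13 is the smallest counterexample.

m = 13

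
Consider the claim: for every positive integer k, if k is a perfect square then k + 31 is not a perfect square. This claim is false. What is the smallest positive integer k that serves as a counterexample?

Check each positive integer k in order until k is a perfect square but k + 31 is a perfect square.
For k = 1, 4, 9, 16, …, 144, 169, 196 the conclusion holds.
k = 225: 225 = 15² and 225 + 31 = 256 = 16².
Thus k = 225 disproves the claim, and no smaller k works.

k = 225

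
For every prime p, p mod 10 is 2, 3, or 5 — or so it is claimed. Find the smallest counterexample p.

p = 7

For p = 2, 3, 5 the conclusion holds.
p = 7: 7 mod 10 = 7 — not in {2, 3, 5}.
Hence p = 7 is a counterexample.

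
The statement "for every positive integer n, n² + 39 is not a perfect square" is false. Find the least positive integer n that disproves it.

n = 5

A counterexample is any positive integer n such that n² + 39 is a perfect square; we check each in order.
For n = 1, 2, 3, 4 the conclusion holds.
n = 5: 5² + 39 = 64 = 8², a perfect square.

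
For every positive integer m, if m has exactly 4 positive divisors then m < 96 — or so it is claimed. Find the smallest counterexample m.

m = 106

Check each positive integer m in order until m has exactly 4 positive divisors but the claim fails.
The first 32 eligible values, up to m = 95, all satisfy the conclusion.
m = 106: τ(106) = 4; 106 ≥ 96.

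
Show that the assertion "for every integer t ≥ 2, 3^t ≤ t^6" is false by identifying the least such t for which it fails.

t = 15

We need the least integer t ≥ 2 for which 3^t > t^6.
The first 13 eligible values, up to t = 14, all satisfy the conclusion.
t = 15: 3^t = 14348907 and t^6 = 11390625, so 14348907 > 11390625.
Thus t = 15 disproves the claim, and no smaller t works.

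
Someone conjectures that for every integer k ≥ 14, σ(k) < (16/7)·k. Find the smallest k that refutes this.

k = 24

A counterexample is any integer k ≥ 14 such that the claim fails; we check each in order.
For k = 14, 15, 16, 17, 18, 19, 20, 21, 22, 23 the conclusion holds.
k = 24: σ(24) = 60; 60 ≥ 384/7.
Hence k = 24 is a counterexample.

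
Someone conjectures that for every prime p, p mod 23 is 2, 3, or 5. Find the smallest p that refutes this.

A counterexample is any prime p such that the claim fails; we check each in order.
p = 2: 2 mod 23 = 2.
p = 3: 3 mod 23 = 3.
p = 5: 5 mod 23 = 5.
p = 7: 7 mod 23 = 7 — not in {2, 3, 5}.

p = 7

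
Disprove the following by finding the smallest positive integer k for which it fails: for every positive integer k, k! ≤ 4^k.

k = 9

k = 1: k! = 1 and 4^k = 4, so 1 ≤ 4.
k = 2: k! = 2 and 4^k = 16, so 2 ≤ 16.
k = 3: k! = 6 and 4^k = 64, so 6 ≤ 64.
k = 4: k! = 24 and 4^k = 256, so 24 ≤ 256.
k = 5: k! = 120 and 4^k = 1024, so 120 ≤ 1024.
k = 6: k! = 720 and 4^k = 4096, so 720 ≤ 4096.
k = 7: k! = 5040 and 4^k = 16384, so 5040 ≤ 16384.
k = 8: k! = 40320 and 4^k = 65536, so 40320 ≤ 65536.
k = 9: k! = 362880 and 4^k = 262144, so 362880 > 262144.
Hence k = 9 is a counterexample.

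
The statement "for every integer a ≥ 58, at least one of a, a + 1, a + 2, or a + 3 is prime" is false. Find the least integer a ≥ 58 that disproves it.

For a = 58, 59, 60, 61 the conclusion holds.
a = 62: 62 = 2 × 31; 63 = 3 × 21; 64 = 2 × 32; 65 = 5 × 13 — all composite.
Thus a = 62 disproves the claim, and no smaller a works.

a = 62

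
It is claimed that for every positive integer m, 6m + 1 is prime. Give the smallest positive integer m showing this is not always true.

Check each positive integer m in order until 6m + 1 is not prime.
m = 1: 6m + 1 = 7, prime.
m = 2: 6m + 1 = 13, prime.
m = 3: 6m + 1 = 19, prime.
m = 4: 6m + 1 = 25 = 5 × 5, composite.
So m = 4 is the smallest counterexample.

m = 4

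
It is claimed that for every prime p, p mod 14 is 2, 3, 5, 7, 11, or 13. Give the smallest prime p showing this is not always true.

p = 23

Check each prime p in order until the claim fails.
The first 8 eligible values, up to p = 19, all satisfy the conclusion.
p = 23: 23 mod 14 = 9 — not in {2, 3, 5, 7, 11, 13}.
Hence p = 23 is a counterexample.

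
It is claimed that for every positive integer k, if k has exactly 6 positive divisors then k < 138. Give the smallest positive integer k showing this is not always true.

We need the least positive integer k for which k has exactly 6 positive divisors but the claim fails.
For k = 12, 18, 20, 28, …, 116, 117, 124 the conclusion holds.
k = 147: τ(147) = 6; 147 ≥ 138.
Hence k = 147 is a counterexample.

k = 147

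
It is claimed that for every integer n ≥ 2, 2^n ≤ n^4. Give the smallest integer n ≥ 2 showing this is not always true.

The first 15 eligible values, up to n = 16, all satisfy the conclusion.
n = 17: 2^n = 131072 and n^4 = 83521, so 131072 > 83521.

n = 17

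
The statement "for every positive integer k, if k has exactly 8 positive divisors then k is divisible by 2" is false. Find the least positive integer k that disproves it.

Check each positive integer k in order until k has exactly 8 positive divisors but k is not divisible by 2.
The first 12 eligible values, up to k = 104, all satisfy the conclusion.
k = 105: τ(105) = 8; 105 mod 2 = 1.
Hence k = 105 is a counterexample.

k = 105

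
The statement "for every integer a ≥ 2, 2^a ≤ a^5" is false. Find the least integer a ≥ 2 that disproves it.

a = 23

Check each integer a ≥ 2 in order until 2^a > a^5.
The first 21 eligible values, up to a = 22, all satisfy the conclusion.
a = 23: 2^a = 8388608 and a^5 = 6436343, so 8388608 > 6436343.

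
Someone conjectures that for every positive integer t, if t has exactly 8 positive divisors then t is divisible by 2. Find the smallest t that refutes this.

A counterexample is any positive integer t such that t has exactly 8 positive divisors but t is not divisible by 2; we check each in order.
For t = 24, 30, 40, 42, …, 88, 102, 104 the conclusion holds.
t = 105: τ(105) = 8; 105 mod 2 = 1.
So t = 105 is the smallest counterexample.

t = 105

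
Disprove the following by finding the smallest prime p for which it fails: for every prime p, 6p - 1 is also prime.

p = 2: 6p - 1 = 11, prime.
p = 3: 6p - 1 = 17, prime.
p = 5: 6p - 1 = 29, prime.
p = 7: 6p - 1 = 41, prime.
p = 11: 6p - 1 = 65 = 5 × 13, not prime.
So p = 11 is the smallest counterexample.

p = 11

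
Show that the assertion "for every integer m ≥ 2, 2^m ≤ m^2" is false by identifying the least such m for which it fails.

For m = 2, 3, 4 the conclusion holds.
m = 5: 2^m = 32 and m^2 = 25, so 32 > 25.
Thus m = 5 disproves the claim, and no smaller m works.

m = 5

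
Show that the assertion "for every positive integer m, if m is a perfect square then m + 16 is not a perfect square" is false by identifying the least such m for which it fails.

For m = 1, 4 the conclusion holds.
m = 9: 9 = 3² and 9 + 16 = 25 = 5².
Thus m = 9 disproves the claim, and no smaller m works.

m = 9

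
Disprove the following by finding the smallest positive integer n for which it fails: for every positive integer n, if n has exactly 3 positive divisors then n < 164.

We need the least positive integer n for which n has exactly 3 positive divisors but the claim fails.
The first 5 eligible values, up to n = 121, all satisfy the conclusion.
n = 169: τ(169) = 3; 169 ≥ 164.
Thus n = 169 disproves the claim, and no smaller n works.

n = 169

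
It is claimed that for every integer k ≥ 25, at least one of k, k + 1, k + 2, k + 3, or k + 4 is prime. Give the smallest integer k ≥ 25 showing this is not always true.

k = 32

The first 7 eligible values, up to k = 31, all satisfy the conclusion.
k = 32: 32 = 2 × 16; 33 = 3 × 11; 34 = 2 × 17; 35 = 5 × 7; 36 = 2 × 18 — all composite.
Thus k = 32 disproves the claim, and no smaller k works.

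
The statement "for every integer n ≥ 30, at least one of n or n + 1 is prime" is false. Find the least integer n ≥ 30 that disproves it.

We need the least integer n ≥ 30 for which n, n + 1 are both composite.
For n = 30, 31 the conclusion holds.
n = 32: 32 = 2 × 16; 33 = 3 × 11 — both composite.

n = 32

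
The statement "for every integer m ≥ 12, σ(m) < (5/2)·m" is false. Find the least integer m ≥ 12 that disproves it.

m = 24

We need the least integer m ≥ 12 for which the claim fails.
For m = 12, 13, 14, 15, …, 21, 22, 23 the conclusion holds.
m = 24: σ(24) = 60; 60 ≥ 60.
Hence m = 24 is a counterexample.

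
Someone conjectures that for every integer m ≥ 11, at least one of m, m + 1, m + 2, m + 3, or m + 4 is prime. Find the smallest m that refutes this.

m = 24

A counterexample is any integer m ≥ 11 such that m, m + 1, m + 2, m + 3, m + 4 are all composite; we check each in order.
The first 13 eligible values, up to m = 23, all satisfy the conclusion.
m = 24: 24 = 2 × 12; 25 = 5 × 5; 26 = 2 × 13; 27 = 3 × 9; 28 = 2 × 14 — all composite.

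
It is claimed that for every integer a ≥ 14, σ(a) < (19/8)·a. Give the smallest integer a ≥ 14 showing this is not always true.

Check each integer a ≥ 14 in order until the claim fails.
For a = 14, 15, 16, 17, 18, 19, 20, 21, 22, 23 the conclusion holds.
a = 24: σ(24) = 60; 60 ≥ 57.
So a = 24 is the smallest counterexample.

a = 24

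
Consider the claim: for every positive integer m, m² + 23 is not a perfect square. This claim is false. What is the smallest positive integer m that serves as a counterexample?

For m = 1, 2, 3, 4, 5, 6, 7, 8, 9, 10 the conclusion holds.
m = 11: 11² + 23 = 144 = 12², a perfect square.
Hence m = 11 is a counterexample.

m = 11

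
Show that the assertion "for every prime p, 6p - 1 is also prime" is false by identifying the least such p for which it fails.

For p = 2, 3, 5, 7 the conclusion holds.
p = 11: 6p - 1 = 65 = 5 × 13, not prime.

p = 11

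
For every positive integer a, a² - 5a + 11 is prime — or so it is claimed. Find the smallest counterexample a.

a = 7

We need the least positive integer a for which a² - 5a + 11 is not prime.
For a = 1, 2, 3, 4, 5, 6 the conclusion holds.
a = 7: a² - 5a + 11 = 25 = 5 × 5, composite.
Hence a = 7 is a counterexample.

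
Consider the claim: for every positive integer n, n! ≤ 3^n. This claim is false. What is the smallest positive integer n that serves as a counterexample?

n = 7

For n = 1, 2, 3, 4, 5, 6 the conclusion holds.
n = 7: n! = 5040 and 3^n = 2187, so 5040 > 2187.
Thus n = 7 disproves the claim, and no smaller n works.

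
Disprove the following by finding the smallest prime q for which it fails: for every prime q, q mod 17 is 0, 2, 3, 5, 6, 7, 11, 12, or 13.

We need the least prime q for which the claim fails.
For q = 2, 3, 5, 7, 11, 13, 17, 19, 23, 29 the conclusion holds.
q = 31: 31 mod 17 = 14 — not in {0, 2, 3, 5, 6, 7, 11, 12, 13}.
Hence q = 31 is a counterexample.

q = 31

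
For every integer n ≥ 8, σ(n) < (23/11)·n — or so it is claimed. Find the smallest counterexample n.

A counterexample is any integer n ≥ 8 such that the claim fails; we check each in order.
n = 8: σ(8) = 15; 15 < 184/11.
n = 9: σ(9) = 13; 13 < 207/11.
n = 10: σ(10) = 18; 18 < 230/11.
n = 11: σ(11) = 12; 12 < 23.
n = 12: σ(12) = 28; 28 ≥ 276/11.
So n = 12 is the smallest counterexample.

n = 12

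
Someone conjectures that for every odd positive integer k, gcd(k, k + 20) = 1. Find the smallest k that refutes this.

For k = 1, 3 the conclusion holds.
k = 5: gcd(5, 25) = 5.
Hence k = 5 is a counterexample.

k = 5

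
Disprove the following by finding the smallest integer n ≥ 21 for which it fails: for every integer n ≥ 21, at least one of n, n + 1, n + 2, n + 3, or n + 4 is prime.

n = 24

We need the least integer n ≥ 21 for which n, n + 1, n + 2, n + 3, n + 4 are all composite.
For n = 21, 22, 23 the conclusion holds.
n = 24: 24 = 2 × 12; 25 = 5 × 5; 26 = 2 × 13; 27 = 3 × 9; 28 = 2 × 14 — all composite.
So n = 24 is the smallest counterexample.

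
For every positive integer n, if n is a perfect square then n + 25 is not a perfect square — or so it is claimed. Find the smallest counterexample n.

n = 144

For n = 1, 4, 9, 16, …, 81, 100, 121 the conclusion holds.
n = 144: 144 = 12² and 144 + 25 = 169 = 13².
Hence n = 144 is a counterexample.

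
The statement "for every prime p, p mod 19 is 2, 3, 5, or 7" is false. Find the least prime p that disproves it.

The first 4 eligible values, up to p = 7, all satisfy the conclusion.
p = 11: 11 mod 19 = 11 — not in {2, 3, 5, 7}.

p = 11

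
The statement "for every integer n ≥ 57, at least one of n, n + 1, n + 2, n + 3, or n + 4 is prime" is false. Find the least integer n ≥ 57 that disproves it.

For n = 57, 58, 59, 60, 61 the conclusion holds.
n = 62: 62 = 2 × 31; 63 = 3 × 21; 64 = 2 × 32; 65 = 5 × 13; 66 = 2 × 33 — all composite.

n = 62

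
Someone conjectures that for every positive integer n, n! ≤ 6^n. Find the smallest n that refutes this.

n = 14

For n = 1, 2, 3, 4, …, 11, 12, 13 the conclusion holds.
n = 14: n! = 87178291200 and 6^n = 78364164096, so 87178291200 > 78364164096.
Thus n = 14 disproves the claim, and no smaller n works.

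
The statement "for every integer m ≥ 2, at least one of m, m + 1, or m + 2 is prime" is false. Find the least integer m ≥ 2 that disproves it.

m = 8

Check each integer m ≥ 2 in order until m, m + 1, m + 2 are all composite.
For m = 2, 3, 4, 5, 6, 7 the conclusion holds.
m = 8: 8 = 2 × 4; 9 = 3 × 3; 10 = 2 × 5 — all composite.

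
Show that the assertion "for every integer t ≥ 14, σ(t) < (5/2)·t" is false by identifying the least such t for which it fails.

We need the least integer t ≥ 14 for which the claim fails.
The first 10 eligible values, up to t = 23, all satisfy the conclusion.
t = 24: σ(24) = 60; 60 ≥ 60.
So t = 24 is the smallest counterexample.

t = 24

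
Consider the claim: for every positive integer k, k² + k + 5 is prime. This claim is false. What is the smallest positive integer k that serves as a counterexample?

A counterexample is any positive integer k such that k² + k + 5 is not prime; we check each in order.
For k = 1, 2, 3 the conclusion holds.
k = 4: k² + k + 5 = 25 = 5 × 5, composite.

k = 4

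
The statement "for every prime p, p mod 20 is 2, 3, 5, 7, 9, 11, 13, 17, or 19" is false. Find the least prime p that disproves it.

p = 41

For p = 2, 3, 5, 7, …, 29, 31, 37 the conclusion holds.
p = 41: 41 mod 20 = 1 — not in {2, 3, 5, 7, 9, 11, 13, 17, 19}.
Thus p = 41 disproves the claim, and no smaller p works.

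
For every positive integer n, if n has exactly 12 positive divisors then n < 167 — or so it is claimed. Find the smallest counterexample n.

n = 198

We need the least positive integer n for which n has exactly 12 positive divisors but the claim fails.
The first 12 eligible values, up to n = 160, all satisfy the conclusion.
n = 198: τ(198) = 12; 198 ≥ 167.
Hence n = 198 is a counterexample.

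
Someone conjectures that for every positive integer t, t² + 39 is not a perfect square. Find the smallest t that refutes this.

t = 5

We need the least positive integer t for which t² + 39 is a perfect square.
The first 4 eligible values, up to t = 4, all satisfy the conclusion.
t = 5: 5² + 39 = 64 = 8², a perfect square.
So t = 5 is the smallest counterexample.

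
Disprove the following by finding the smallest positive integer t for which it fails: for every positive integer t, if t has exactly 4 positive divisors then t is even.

t = 15

Check each positive integer t in order until t has exactly 4 positive divisors but t is odd.
The first 4 eligible values, up to t = 14, all satisfy the conclusion.
t = 15: divisors of 15: 1, 3, 5, 15; 15 is odd.
Thus t = 15 disproves the claim, and no smaller t works.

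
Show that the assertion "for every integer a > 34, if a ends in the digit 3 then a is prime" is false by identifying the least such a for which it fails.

A counterexample is any integer a > 34 such that a ends in the digit 3 but a is not prime; we check each in order.
a = 43: 43 ends in 3 and is prime.
a = 53: 53 ends in 3 and is prime.
a = 63: 63 ends in 3; 63 = 3 × 21, composite.

a = 63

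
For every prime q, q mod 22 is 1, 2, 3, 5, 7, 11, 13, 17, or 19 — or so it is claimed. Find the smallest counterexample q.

A counterexample is any prime q such that the claim fails; we check each in order.
For q = 2, 3, 5, 7, 11, 13, 17, 19, 23, 29 the conclusion holds.
q = 31: 31 mod 22 = 9 — not in {1, 2, 3, 5, 7, 11, 13, 17, 19}.
Hence q = 31 is a counterexample.

q = 31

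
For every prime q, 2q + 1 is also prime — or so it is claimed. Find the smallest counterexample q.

q = 7

Check each prime q in order until 2q + 1 is not prime.
q = 2: 2q + 1 = 5, prime.
q = 3: 2q + 1 = 7, prime.
q = 5: 2q + 1 = 11, prime.
q = 7: 2q + 1 = 15 = 3 × 5, not prime.
Hence q = 7 is a counterexample.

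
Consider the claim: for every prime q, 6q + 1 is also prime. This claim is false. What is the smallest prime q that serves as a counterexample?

q = 19

Check each prime q in order until 6q + 1 is not prime.
The first 7 eligible values, up to q = 17, all satisfy the conclusion.
q = 19: 6q + 1 = 115 = 5 × 23, not prime.
So q = 19 is the smallest counterexample.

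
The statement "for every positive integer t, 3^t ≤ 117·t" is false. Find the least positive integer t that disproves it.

For t = 1, 2, 3, 4, 5 the conclusion holds.
t = 6: 3^t = 729 and 117·t = 702, so 729 > 702.

t = 6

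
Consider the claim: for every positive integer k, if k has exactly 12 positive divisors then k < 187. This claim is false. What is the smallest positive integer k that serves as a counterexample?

A counterexample is any positive integer k such that k has exactly 12 positive divisors but the claim fails; we check each in order.
For k = 60, 72, 84, 90, …, 150, 156, 160 the conclusion holds.
k = 198: τ(198) = 12; 198 ≥ 187.
Thus k = 198 disproves the claim, and no smaller k works.

k = 198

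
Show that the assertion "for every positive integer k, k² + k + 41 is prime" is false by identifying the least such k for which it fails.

We need the least positive integer k for which k² + k + 41 is not prime.
For k = 1, 2, 3, 4, …, 37, 38, 39 the conclusion holds.
k = 40: k² + k + 41 = 1681 = 41 × 41, composite.
So k = 40 is the smallest counterexample.

k = 40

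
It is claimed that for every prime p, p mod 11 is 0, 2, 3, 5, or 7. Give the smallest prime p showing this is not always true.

We need the least prime p for which the claim fails.
p = 2: 2 mod 11 = 2.
p = 3: 3 mod 11 = 3.
p = 5: 5 mod 11 = 5.
p = 7: 7 mod 11 = 7.
p = 11: 11 mod 11 = 0.
p = 13: 13 mod 11 = 2.
p = 17: 17 mod 11 = 6 — not in {0, 2, 3, 5, 7}.
Hence p = 17 is a counterexample.

p = 17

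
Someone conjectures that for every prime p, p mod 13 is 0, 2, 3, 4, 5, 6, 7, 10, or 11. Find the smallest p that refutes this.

p = 47

Check each prime p in order until the claim fails.
For p = 2, 3, 5, 7, …, 37, 41, 43 the conclusion holds.
p = 47: 47 mod 13 = 8 — not in {0, 2, 3, 4, 5, 6, 7, 10, 11}.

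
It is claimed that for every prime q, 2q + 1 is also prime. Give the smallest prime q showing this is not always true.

For q = 2, 3, 5 the conclusion holds.
q = 7: 2q + 1 = 15 = 3 × 5, not prime.
Thus q = 7 disproves the claim, and no smaller q works.

q = 7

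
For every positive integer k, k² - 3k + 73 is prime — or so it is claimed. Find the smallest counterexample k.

k = 1: k² - 3k + 73 = 71, prime.
k = 2: k² - 3k + 73 = 71, prime.
k = 3: k² - 3k + 73 = 73, prime.
k = 4: k² - 3k + 73 = 77 = 7 × 11, composite.
Hence k = 4 is a counterexample.

k = 4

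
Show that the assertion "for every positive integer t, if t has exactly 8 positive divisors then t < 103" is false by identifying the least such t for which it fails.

We need the least positive integer t for which t has exactly 8 positive divisors but the claim fails.
For t = 24, 30, 40, 42, …, 78, 88, 102 the conclusion holds.
t = 104: τ(104) = 8; 104 ≥ 103.
Thus t = 104 disproves the claim, and no smaller t works.

t = 104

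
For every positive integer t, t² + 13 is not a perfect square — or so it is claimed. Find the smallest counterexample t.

t = 6

We need the least positive integer t for which t² + 13 is a perfect square.
For t = 1, 2, 3, 4, 5 the conclusion holds.
t = 6: 6² + 13 = 49 = 7², a perfect square.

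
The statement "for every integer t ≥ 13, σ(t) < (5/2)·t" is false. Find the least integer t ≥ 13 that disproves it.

Check each integer t ≥ 13 in order until the claim fails.
For t = 13, 14, 15, 16, …, 21, 22, 23 the conclusion holds.
t = 24: σ(24) = 60; 60 ≥ 60.
Thus t = 24 disproves the claim, and no smaller t works.

t = 24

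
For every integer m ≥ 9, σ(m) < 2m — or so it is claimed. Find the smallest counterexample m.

A counterexample is any integer m ≥ 9 such that the claim fails; we check each in order.
m = 9: σ(9) = 13; 13 < 18.
m = 10: σ(10) = 18; 18 < 20.
m = 11: σ(11) = 12; 12 < 22.
m = 12: σ(12) = 28; 28 ≥ 24.

m = 12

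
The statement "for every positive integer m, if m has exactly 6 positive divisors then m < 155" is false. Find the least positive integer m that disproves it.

m = 164

For m = 12, 18, 20, 28, …, 147, 148, 153 the conclusion holds.
m = 164: τ(164) = 6; 164 ≥ 155.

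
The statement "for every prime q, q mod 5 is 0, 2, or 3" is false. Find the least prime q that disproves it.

Check each prime q in order until the claim fails.
q = 2: 2 mod 5 = 2.
q = 3: 3 mod 5 = 3.
q = 5: 5 mod 5 = 0.
q = 7: 7 mod 5 = 2.
q = 11: 11 mod 5 = 1 — not in {0, 2, 3}.
Hence q = 11 is a counterexample.

q = 11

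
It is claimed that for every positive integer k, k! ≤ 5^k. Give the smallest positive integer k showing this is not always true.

A counterexample is any positive integer k such that k! > 5^k; we check each in order.
For k = 1, 2, 3, 4, …, 9, 10, 11 the conclusion holds.
k = 12: k! = 479001600 and 5^k = 244140625, so 479001600 > 244140625.

k = 12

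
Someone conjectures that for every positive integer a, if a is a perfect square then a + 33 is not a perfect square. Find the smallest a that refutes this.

a = 16

For a = 1, 4, 9 the conclusion holds.
a = 16: 16 = 4² and 16 + 33 = 49 = 7².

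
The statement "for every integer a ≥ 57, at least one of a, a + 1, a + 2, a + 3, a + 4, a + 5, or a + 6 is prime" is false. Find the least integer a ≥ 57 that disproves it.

a = 90

We need the least integer a ≥ 57 for which a, a + 1, a + 2, a + 3, a + 4, a + 5, a + 6 are all composite.
For a = 57, 58, 59, 60, …, 87, 88, 89 the conclusion holds.
a = 90: 90 = 2 × 45; 91 = 7 × 13; 92 = 2 × 46; 93 = 3 × 31; 94 = 2 × 47; 95 = 5 × 19; 96 = 2 × 48 — all composite.
So a = 90 is the smallest counterexample.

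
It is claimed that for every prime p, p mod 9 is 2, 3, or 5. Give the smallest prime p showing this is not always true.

A counterexample is any prime p such that the claim fails; we check each in order.
p = 2: 2 mod 9 = 2.
p = 3: 3 mod 9 = 3.
p = 5: 5 mod 9 = 5.
p = 7: 7 mod 9 = 7 — not in {2, 3, 5}.

p = 7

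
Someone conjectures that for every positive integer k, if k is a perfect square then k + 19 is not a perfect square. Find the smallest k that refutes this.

We need the least positive integer k for which k is a perfect square but k + 19 is a perfect square.
The first 8 eligible values, up to k = 64, all satisfy the conclusion.
k = 81: 81 = 9² and 81 + 19 = 100 = 10².
So k = 81 is the smallest counterexample.

k = 81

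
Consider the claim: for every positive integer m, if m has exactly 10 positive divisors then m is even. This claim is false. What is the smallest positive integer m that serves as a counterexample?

Check each positive integer m in order until m has exactly 10 positive divisors but m is odd.
For m = 48, 80, 112, 162, 176, 208, 272, 304, 368 the conclusion holds.
m = 405: divisors of 405: 10 divisors; 405 is odd.
Hence m = 405 is a counterexample.

m = 405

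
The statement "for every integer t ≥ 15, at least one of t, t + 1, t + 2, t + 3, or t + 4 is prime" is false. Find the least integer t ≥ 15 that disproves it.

t = 24

Check each integer t ≥ 15 in order until t, t + 1, t + 2, t + 3, t + 4 are all composite.
For t = 15, 16, 17, 18, 19, 20, 21, 22, 23 the conclusion holds.
t = 24: 24 = 2 × 12; 25 = 5 × 5; 26 = 2 × 13; 27 = 3 × 9; 28 = 2 × 14 — all composite.
So t = 24 is the smallest counterexample.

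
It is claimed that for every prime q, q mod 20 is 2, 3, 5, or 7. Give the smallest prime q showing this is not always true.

q = 11

Check each prime q in order until the claim fails.
For q = 2, 3, 5, 7 the conclusion holds.
q = 11: 11 mod 20 = 11 — not in {2, 3, 5, 7}.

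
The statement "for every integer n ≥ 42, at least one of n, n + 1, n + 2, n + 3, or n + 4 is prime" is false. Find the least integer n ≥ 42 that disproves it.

n = 48

For n = 42, 43, 44, 45, 46, 47 the conclusion holds.
n = 48: 48 = 2 × 24; 49 = 7 × 7; 50 = 2 × 25; 51 = 3 × 17; 52 = 2 × 26 — all composite.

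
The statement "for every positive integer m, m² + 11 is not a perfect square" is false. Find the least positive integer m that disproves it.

m = 5

The first 4 eligible values, up to m = 4, all satisfy the conclusion.
m = 5: 5² + 11 = 36 = 6², a perfect square.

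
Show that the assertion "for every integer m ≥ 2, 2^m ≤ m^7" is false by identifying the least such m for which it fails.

m = 37

A counterexample is any integer m ≥ 2 such that 2^m > m^7; we check each in order.
The first 35 eligible values, up to m = 36, all satisfy the conclusion.
m = 37: 2^m = 137438953472 and m^7 = 94931877133, so 137438953472 > 94931877133.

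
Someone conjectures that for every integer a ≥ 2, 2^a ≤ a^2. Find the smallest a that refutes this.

a = 5

We need the least integer a ≥ 2 for which 2^a > a^2.
a = 2: 2^a = 4 and a^2 = 4, so 4 ≤ 4.
a = 3: 2^a = 8 and a^2 = 9, so 8 ≤ 9.
a = 4: 2^a = 16 and a^2 = 16, so 16 ≤ 16.
a = 5: 2^a = 32 and a^2 = 25, so 32 > 25.
So a = 5 is the smallest counterexample.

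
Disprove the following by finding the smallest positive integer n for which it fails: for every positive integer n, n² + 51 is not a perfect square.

We need the least positive integer n for which n² + 51 is a perfect square.
n = 1: 1² + 51 = 52, not a perfect square.
n = 2: 2² + 51 = 55, not a perfect square.
n = 3: 3² + 51 = 60, not a perfect square.
n = 4: 4² + 51 = 67, not a perfect square.
n = 5: 5² + 51 = 76, not a perfect square.
n = 6: 6² + 51 = 87, not a perfect square.
n = 7: 7² + 51 = 100 = 10², a perfect square.
So n = 7 is the smallest counterexample.

n = 7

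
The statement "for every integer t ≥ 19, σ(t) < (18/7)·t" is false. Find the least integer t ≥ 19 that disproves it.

t = 48

Check each integer t ≥ 19 in order until the claim fails.
For t = 19, 20, 21, 22, …, 45, 46, 47 the conclusion holds.
t = 48: σ(48) = 124; 124 ≥ 864/7.
Thus t = 48 disproves the claim, and no smaller t works.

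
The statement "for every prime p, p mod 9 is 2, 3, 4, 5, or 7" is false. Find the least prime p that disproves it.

A counterexample is any prime p such that the claim fails; we check each in order.
p = 2: 2 mod 9 = 2.
p = 3: 3 mod 9 = 3.
p = 5: 5 mod 9 = 5.
p = 7: 7 mod 9 = 7.
p = 11: 11 mod 9 = 2.
p = 13: 13 mod 9 = 4.
p = 17: 17 mod 9 = 8 — not in {2, 3, 4, 5, 7}.

p = 17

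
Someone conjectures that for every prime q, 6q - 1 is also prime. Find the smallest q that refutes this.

q = 11

We need the least prime q for which 6q - 1 is not prime.
For q = 2, 3, 5, 7 the conclusion holds.
q = 11: 6q - 1 = 65 = 5 × 13, not prime.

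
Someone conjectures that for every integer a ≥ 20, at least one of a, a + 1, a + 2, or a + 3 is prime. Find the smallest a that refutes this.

We need the least integer a ≥ 20 for which a, a + 1, a + 2, a + 3 are all composite.
The first 4 eligible values, up to a = 23, all satisfy the conclusion.
a = 24: 24 = 2 × 12; 25 = 5 × 5; 26 = 2 × 13; 27 = 3 × 9 — all composite.
Hence a = 24 is a counterexample.

a = 24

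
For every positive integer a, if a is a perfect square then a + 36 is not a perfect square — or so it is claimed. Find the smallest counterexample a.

Check each positive integer a in order until a is a perfect square but a + 36 is a perfect square.
a = 1: 1 + 36 = 37, not a perfect square.
a = 4: 4 + 36 = 40, not a perfect square.
a = 9: 9 + 36 = 45, not a perfect square.
a = 16: 16 + 36 = 52, not a perfect square.
a = 25: 25 + 36 = 61, not a perfect square.
a = 36: 36 + 36 = 72, not a perfect square.
a = 49: 49 + 36 = 85, not a perfect square.
a = 64: 64 = 8² and 64 + 36 = 100 = 10².
So a = 64 is the smallest counterexample.

a = 64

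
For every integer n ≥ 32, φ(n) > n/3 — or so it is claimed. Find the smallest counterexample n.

n = 36

A counterexample is any integer n ≥ 32 such that the claim fails; we check each in order.
The first 4 eligible values, up to n = 35, all satisfy the conclusion.
n = 36: φ(36) = 12 and 36/3 = 12, so φ(36) ≤ 36/3.
So n = 36 is the smallest counterexample.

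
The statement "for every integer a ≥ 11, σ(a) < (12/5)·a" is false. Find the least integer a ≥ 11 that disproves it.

a = 24

We need the least integer a ≥ 11 for which the claim fails.
For a = 11, 12, 13, 14, …, 21, 22, 23 the conclusion holds.
a = 24: σ(24) = 60; 60 ≥ 288/5.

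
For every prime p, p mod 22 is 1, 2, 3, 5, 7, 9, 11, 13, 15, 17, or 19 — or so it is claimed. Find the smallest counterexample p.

For p = 2, 3, 5, 7, …, 31, 37, 41 the conclusion holds.
p = 43: 43 mod 22 = 21 — not in {1, 2, 3, 5, 7, 9, 11, 13, 15, 17, 19}.
So p = 43 is the smallest counterexample.

p = 43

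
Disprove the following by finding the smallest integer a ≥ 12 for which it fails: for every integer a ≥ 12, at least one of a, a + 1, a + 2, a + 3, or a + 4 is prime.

We need the least integer a ≥ 12 for which a, a + 1, a + 2, a + 3, a + 4 are all composite.
For a = 12, 13, 14, 15, …, 21, 22, 23 the conclusion holds.
a = 24: 24 = 2 × 12; 25 = 5 × 5; 26 = 2 × 13; 27 = 3 × 9; 28 = 2 × 14 — all composite.
Hence a = 24 is a counterexample.

a = 24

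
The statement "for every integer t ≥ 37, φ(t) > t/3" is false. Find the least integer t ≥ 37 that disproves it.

A counterexample is any integer t ≥ 37 such that the claim fails; we check each in order.
For t = 37, 38, 39, 40, 41 the conclusion holds.
t = 42: φ(42) = 12 and 42/3 = 14, so φ(42) ≤ 42/3.
So t = 42 is the smallest counterexample.

t = 42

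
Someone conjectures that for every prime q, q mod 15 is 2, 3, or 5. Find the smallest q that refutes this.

q = 7

Check each prime q in order until the claim fails.
q = 2: 2 mod 15 = 2.
q = 3: 3 mod 15 = 3.
q = 5: 5 mod 15 = 5.
q = 7: 7 mod 15 = 7 — not in {2, 3, 5}.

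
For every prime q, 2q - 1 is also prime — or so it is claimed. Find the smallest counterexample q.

q = 5

We need the least prime q for which 2q - 1 is not prime.
For q = 2, 3 the conclusion holds.
q = 5: 2q - 1 = 9 = 3 × 3, not prime.
Thus q = 5 disproves the claim, and no smaller q works.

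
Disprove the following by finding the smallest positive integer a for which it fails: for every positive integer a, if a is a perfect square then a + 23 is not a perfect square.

a = 121

Check each positive integer a in order until a is a perfect square but a + 23 is a perfect square.
The first 10 eligible values, up to a = 100, all satisfy the conclusion.
a = 121: 121 = 11² and 121 + 23 = 144 = 12².
Hence a = 121 is a counterexample.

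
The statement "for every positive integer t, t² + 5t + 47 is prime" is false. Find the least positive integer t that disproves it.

t = 38

A counterexample is any positive integer t such that t² + 5t + 47 is not prime; we check each in order.
For t = 1, 2, 3, 4, …, 35, 36, 37 the conclusion holds.
t = 38: t² + 5t + 47 = 1681 = 41 × 41, composite.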